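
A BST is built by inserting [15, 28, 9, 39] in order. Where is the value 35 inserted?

Starting tree (level order): [15, 9, 28, None, None, None, 39]
Insertion path: 15 -> 28 -> 39
Result: insert 35 as left child of 39
Final tree (level order): [15, 9, 28, None, None, None, 39, 35]


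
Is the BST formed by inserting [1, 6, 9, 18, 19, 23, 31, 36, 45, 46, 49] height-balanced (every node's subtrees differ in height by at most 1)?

Tree (level-order array): [1, None, 6, None, 9, None, 18, None, 19, None, 23, None, 31, None, 36, None, 45, None, 46, None, 49]
Definition: a tree is height-balanced if, at every node, |h(left) - h(right)| <= 1 (empty subtree has height -1).
Bottom-up per-node check:
  node 49: h_left=-1, h_right=-1, diff=0 [OK], height=0
  node 46: h_left=-1, h_right=0, diff=1 [OK], height=1
  node 45: h_left=-1, h_right=1, diff=2 [FAIL (|-1-1|=2 > 1)], height=2
  node 36: h_left=-1, h_right=2, diff=3 [FAIL (|-1-2|=3 > 1)], height=3
  node 31: h_left=-1, h_right=3, diff=4 [FAIL (|-1-3|=4 > 1)], height=4
  node 23: h_left=-1, h_right=4, diff=5 [FAIL (|-1-4|=5 > 1)], height=5
  node 19: h_left=-1, h_right=5, diff=6 [FAIL (|-1-5|=6 > 1)], height=6
  node 18: h_left=-1, h_right=6, diff=7 [FAIL (|-1-6|=7 > 1)], height=7
  node 9: h_left=-1, h_right=7, diff=8 [FAIL (|-1-7|=8 > 1)], height=8
  node 6: h_left=-1, h_right=8, diff=9 [FAIL (|-1-8|=9 > 1)], height=9
  node 1: h_left=-1, h_right=9, diff=10 [FAIL (|-1-9|=10 > 1)], height=10
Node 45 violates the condition: |-1 - 1| = 2 > 1.
Result: Not balanced


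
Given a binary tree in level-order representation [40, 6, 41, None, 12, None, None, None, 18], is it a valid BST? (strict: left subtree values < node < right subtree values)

Level-order array: [40, 6, 41, None, 12, None, None, None, 18]
Validate using subtree bounds (lo, hi): at each node, require lo < value < hi,
then recurse left with hi=value and right with lo=value.
Preorder trace (stopping at first violation):
  at node 40 with bounds (-inf, +inf): OK
  at node 6 with bounds (-inf, 40): OK
  at node 12 with bounds (6, 40): OK
  at node 18 with bounds (12, 40): OK
  at node 41 with bounds (40, +inf): OK
No violation found at any node.
Result: Valid BST


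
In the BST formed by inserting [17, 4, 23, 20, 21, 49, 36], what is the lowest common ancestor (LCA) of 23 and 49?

Tree insertion order: [17, 4, 23, 20, 21, 49, 36]
Tree (level-order array): [17, 4, 23, None, None, 20, 49, None, 21, 36]
In a BST, the LCA of p=23, q=49 is the first node v on the
root-to-leaf path with p <= v <= q (go left if both < v, right if both > v).
Walk from root:
  at 17: both 23 and 49 > 17, go right
  at 23: 23 <= 23 <= 49, this is the LCA
LCA = 23


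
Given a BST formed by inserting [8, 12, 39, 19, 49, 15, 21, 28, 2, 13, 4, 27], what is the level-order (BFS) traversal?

Tree insertion order: [8, 12, 39, 19, 49, 15, 21, 28, 2, 13, 4, 27]
Tree (level-order array): [8, 2, 12, None, 4, None, 39, None, None, 19, 49, 15, 21, None, None, 13, None, None, 28, None, None, 27]
BFS from the root, enqueuing left then right child of each popped node:
  queue [8] -> pop 8, enqueue [2, 12], visited so far: [8]
  queue [2, 12] -> pop 2, enqueue [4], visited so far: [8, 2]
  queue [12, 4] -> pop 12, enqueue [39], visited so far: [8, 2, 12]
  queue [4, 39] -> pop 4, enqueue [none], visited so far: [8, 2, 12, 4]
  queue [39] -> pop 39, enqueue [19, 49], visited so far: [8, 2, 12, 4, 39]
  queue [19, 49] -> pop 19, enqueue [15, 21], visited so far: [8, 2, 12, 4, 39, 19]
  queue [49, 15, 21] -> pop 49, enqueue [none], visited so far: [8, 2, 12, 4, 39, 19, 49]
  queue [15, 21] -> pop 15, enqueue [13], visited so far: [8, 2, 12, 4, 39, 19, 49, 15]
  queue [21, 13] -> pop 21, enqueue [28], visited so far: [8, 2, 12, 4, 39, 19, 49, 15, 21]
  queue [13, 28] -> pop 13, enqueue [none], visited so far: [8, 2, 12, 4, 39, 19, 49, 15, 21, 13]
  queue [28] -> pop 28, enqueue [27], visited so far: [8, 2, 12, 4, 39, 19, 49, 15, 21, 13, 28]
  queue [27] -> pop 27, enqueue [none], visited so far: [8, 2, 12, 4, 39, 19, 49, 15, 21, 13, 28, 27]
Result: [8, 2, 12, 4, 39, 19, 49, 15, 21, 13, 28, 27]


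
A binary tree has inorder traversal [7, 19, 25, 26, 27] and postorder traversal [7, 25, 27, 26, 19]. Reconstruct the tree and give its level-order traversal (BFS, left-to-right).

Inorder:   [7, 19, 25, 26, 27]
Postorder: [7, 25, 27, 26, 19]
Algorithm: postorder visits root last, so walk postorder right-to-left;
each value is the root of the current inorder slice — split it at that
value, recurse on the right subtree first, then the left.
Recursive splits:
  root=19; inorder splits into left=[7], right=[25, 26, 27]
  root=26; inorder splits into left=[25], right=[27]
  root=27; inorder splits into left=[], right=[]
  root=25; inorder splits into left=[], right=[]
  root=7; inorder splits into left=[], right=[]
Reconstructed level-order: [19, 7, 26, 25, 27]


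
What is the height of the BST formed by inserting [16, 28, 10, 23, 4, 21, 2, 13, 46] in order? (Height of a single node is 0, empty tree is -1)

Insertion order: [16, 28, 10, 23, 4, 21, 2, 13, 46]
Tree (level-order array): [16, 10, 28, 4, 13, 23, 46, 2, None, None, None, 21]
Compute height bottom-up (empty subtree = -1):
  height(2) = 1 + max(-1, -1) = 0
  height(4) = 1 + max(0, -1) = 1
  height(13) = 1 + max(-1, -1) = 0
  height(10) = 1 + max(1, 0) = 2
  height(21) = 1 + max(-1, -1) = 0
  height(23) = 1 + max(0, -1) = 1
  height(46) = 1 + max(-1, -1) = 0
  height(28) = 1 + max(1, 0) = 2
  height(16) = 1 + max(2, 2) = 3
Height = 3


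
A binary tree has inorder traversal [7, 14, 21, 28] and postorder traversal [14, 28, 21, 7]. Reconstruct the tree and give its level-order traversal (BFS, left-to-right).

Inorder:   [7, 14, 21, 28]
Postorder: [14, 28, 21, 7]
Algorithm: postorder visits root last, so walk postorder right-to-left;
each value is the root of the current inorder slice — split it at that
value, recurse on the right subtree first, then the left.
Recursive splits:
  root=7; inorder splits into left=[], right=[14, 21, 28]
  root=21; inorder splits into left=[14], right=[28]
  root=28; inorder splits into left=[], right=[]
  root=14; inorder splits into left=[], right=[]
Reconstructed level-order: [7, 21, 14, 28]


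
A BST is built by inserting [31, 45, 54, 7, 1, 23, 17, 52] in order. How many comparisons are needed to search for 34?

Search path for 34: 31 -> 45
Found: False
Comparisons: 2


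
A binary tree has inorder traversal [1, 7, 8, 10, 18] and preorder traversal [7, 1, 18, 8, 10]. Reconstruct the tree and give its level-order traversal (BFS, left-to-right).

Inorder:  [1, 7, 8, 10, 18]
Preorder: [7, 1, 18, 8, 10]
Algorithm: preorder visits root first, so consume preorder in order;
for each root, split the current inorder slice at that value into
left-subtree inorder and right-subtree inorder, then recurse.
Recursive splits:
  root=7; inorder splits into left=[1], right=[8, 10, 18]
  root=1; inorder splits into left=[], right=[]
  root=18; inorder splits into left=[8, 10], right=[]
  root=8; inorder splits into left=[], right=[10]
  root=10; inorder splits into left=[], right=[]
Reconstructed level-order: [7, 1, 18, 8, 10]


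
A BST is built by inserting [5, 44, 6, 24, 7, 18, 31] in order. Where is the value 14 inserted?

Starting tree (level order): [5, None, 44, 6, None, None, 24, 7, 31, None, 18]
Insertion path: 5 -> 44 -> 6 -> 24 -> 7 -> 18
Result: insert 14 as left child of 18
Final tree (level order): [5, None, 44, 6, None, None, 24, 7, 31, None, 18, None, None, 14]


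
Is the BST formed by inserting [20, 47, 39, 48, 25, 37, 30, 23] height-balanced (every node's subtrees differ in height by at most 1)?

Tree (level-order array): [20, None, 47, 39, 48, 25, None, None, None, 23, 37, None, None, 30]
Definition: a tree is height-balanced if, at every node, |h(left) - h(right)| <= 1 (empty subtree has height -1).
Bottom-up per-node check:
  node 23: h_left=-1, h_right=-1, diff=0 [OK], height=0
  node 30: h_left=-1, h_right=-1, diff=0 [OK], height=0
  node 37: h_left=0, h_right=-1, diff=1 [OK], height=1
  node 25: h_left=0, h_right=1, diff=1 [OK], height=2
  node 39: h_left=2, h_right=-1, diff=3 [FAIL (|2--1|=3 > 1)], height=3
  node 48: h_left=-1, h_right=-1, diff=0 [OK], height=0
  node 47: h_left=3, h_right=0, diff=3 [FAIL (|3-0|=3 > 1)], height=4
  node 20: h_left=-1, h_right=4, diff=5 [FAIL (|-1-4|=5 > 1)], height=5
Node 39 violates the condition: |2 - -1| = 3 > 1.
Result: Not balanced


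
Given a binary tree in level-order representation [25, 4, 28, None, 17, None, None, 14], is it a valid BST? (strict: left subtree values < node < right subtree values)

Level-order array: [25, 4, 28, None, 17, None, None, 14]
Validate using subtree bounds (lo, hi): at each node, require lo < value < hi,
then recurse left with hi=value and right with lo=value.
Preorder trace (stopping at first violation):
  at node 25 with bounds (-inf, +inf): OK
  at node 4 with bounds (-inf, 25): OK
  at node 17 with bounds (4, 25): OK
  at node 14 with bounds (4, 17): OK
  at node 28 with bounds (25, +inf): OK
No violation found at any node.
Result: Valid BST


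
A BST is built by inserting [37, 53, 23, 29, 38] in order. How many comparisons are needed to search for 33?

Search path for 33: 37 -> 23 -> 29
Found: False
Comparisons: 3


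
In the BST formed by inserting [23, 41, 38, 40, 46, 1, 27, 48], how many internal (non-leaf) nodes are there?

Tree built from: [23, 41, 38, 40, 46, 1, 27, 48]
Tree (level-order array): [23, 1, 41, None, None, 38, 46, 27, 40, None, 48]
Rule: An internal node has at least one child.
Per-node child counts:
  node 23: 2 child(ren)
  node 1: 0 child(ren)
  node 41: 2 child(ren)
  node 38: 2 child(ren)
  node 27: 0 child(ren)
  node 40: 0 child(ren)
  node 46: 1 child(ren)
  node 48: 0 child(ren)
Matching nodes: [23, 41, 38, 46]
Count of internal (non-leaf) nodes: 4


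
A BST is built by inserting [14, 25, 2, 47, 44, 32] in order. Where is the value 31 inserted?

Starting tree (level order): [14, 2, 25, None, None, None, 47, 44, None, 32]
Insertion path: 14 -> 25 -> 47 -> 44 -> 32
Result: insert 31 as left child of 32
Final tree (level order): [14, 2, 25, None, None, None, 47, 44, None, 32, None, 31]


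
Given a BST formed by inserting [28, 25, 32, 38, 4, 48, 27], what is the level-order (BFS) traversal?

Tree insertion order: [28, 25, 32, 38, 4, 48, 27]
Tree (level-order array): [28, 25, 32, 4, 27, None, 38, None, None, None, None, None, 48]
BFS from the root, enqueuing left then right child of each popped node:
  queue [28] -> pop 28, enqueue [25, 32], visited so far: [28]
  queue [25, 32] -> pop 25, enqueue [4, 27], visited so far: [28, 25]
  queue [32, 4, 27] -> pop 32, enqueue [38], visited so far: [28, 25, 32]
  queue [4, 27, 38] -> pop 4, enqueue [none], visited so far: [28, 25, 32, 4]
  queue [27, 38] -> pop 27, enqueue [none], visited so far: [28, 25, 32, 4, 27]
  queue [38] -> pop 38, enqueue [48], visited so far: [28, 25, 32, 4, 27, 38]
  queue [48] -> pop 48, enqueue [none], visited so far: [28, 25, 32, 4, 27, 38, 48]
Result: [28, 25, 32, 4, 27, 38, 48]


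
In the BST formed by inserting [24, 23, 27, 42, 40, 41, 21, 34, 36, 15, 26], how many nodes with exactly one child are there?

Tree built from: [24, 23, 27, 42, 40, 41, 21, 34, 36, 15, 26]
Tree (level-order array): [24, 23, 27, 21, None, 26, 42, 15, None, None, None, 40, None, None, None, 34, 41, None, 36]
Rule: These are nodes with exactly 1 non-null child.
Per-node child counts:
  node 24: 2 child(ren)
  node 23: 1 child(ren)
  node 21: 1 child(ren)
  node 15: 0 child(ren)
  node 27: 2 child(ren)
  node 26: 0 child(ren)
  node 42: 1 child(ren)
  node 40: 2 child(ren)
  node 34: 1 child(ren)
  node 36: 0 child(ren)
  node 41: 0 child(ren)
Matching nodes: [23, 21, 42, 34]
Count of nodes with exactly one child: 4


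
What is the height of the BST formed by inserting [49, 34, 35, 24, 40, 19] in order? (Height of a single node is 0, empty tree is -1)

Insertion order: [49, 34, 35, 24, 40, 19]
Tree (level-order array): [49, 34, None, 24, 35, 19, None, None, 40]
Compute height bottom-up (empty subtree = -1):
  height(19) = 1 + max(-1, -1) = 0
  height(24) = 1 + max(0, -1) = 1
  height(40) = 1 + max(-1, -1) = 0
  height(35) = 1 + max(-1, 0) = 1
  height(34) = 1 + max(1, 1) = 2
  height(49) = 1 + max(2, -1) = 3
Height = 3


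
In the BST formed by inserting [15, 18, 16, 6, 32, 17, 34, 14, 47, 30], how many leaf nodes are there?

Tree built from: [15, 18, 16, 6, 32, 17, 34, 14, 47, 30]
Tree (level-order array): [15, 6, 18, None, 14, 16, 32, None, None, None, 17, 30, 34, None, None, None, None, None, 47]
Rule: A leaf has 0 children.
Per-node child counts:
  node 15: 2 child(ren)
  node 6: 1 child(ren)
  node 14: 0 child(ren)
  node 18: 2 child(ren)
  node 16: 1 child(ren)
  node 17: 0 child(ren)
  node 32: 2 child(ren)
  node 30: 0 child(ren)
  node 34: 1 child(ren)
  node 47: 0 child(ren)
Matching nodes: [14, 17, 30, 47]
Count of leaf nodes: 4


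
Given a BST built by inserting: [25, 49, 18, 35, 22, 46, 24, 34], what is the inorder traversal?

Tree insertion order: [25, 49, 18, 35, 22, 46, 24, 34]
Tree (level-order array): [25, 18, 49, None, 22, 35, None, None, 24, 34, 46]
Inorder traversal: [18, 22, 24, 25, 34, 35, 46, 49]


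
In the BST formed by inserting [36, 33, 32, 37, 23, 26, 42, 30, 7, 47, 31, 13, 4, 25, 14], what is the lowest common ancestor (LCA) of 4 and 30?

Tree insertion order: [36, 33, 32, 37, 23, 26, 42, 30, 7, 47, 31, 13, 4, 25, 14]
Tree (level-order array): [36, 33, 37, 32, None, None, 42, 23, None, None, 47, 7, 26, None, None, 4, 13, 25, 30, None, None, None, 14, None, None, None, 31]
In a BST, the LCA of p=4, q=30 is the first node v on the
root-to-leaf path with p <= v <= q (go left if both < v, right if both > v).
Walk from root:
  at 36: both 4 and 30 < 36, go left
  at 33: both 4 and 30 < 33, go left
  at 32: both 4 and 30 < 32, go left
  at 23: 4 <= 23 <= 30, this is the LCA
LCA = 23


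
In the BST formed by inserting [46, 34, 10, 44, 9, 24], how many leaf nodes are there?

Tree built from: [46, 34, 10, 44, 9, 24]
Tree (level-order array): [46, 34, None, 10, 44, 9, 24]
Rule: A leaf has 0 children.
Per-node child counts:
  node 46: 1 child(ren)
  node 34: 2 child(ren)
  node 10: 2 child(ren)
  node 9: 0 child(ren)
  node 24: 0 child(ren)
  node 44: 0 child(ren)
Matching nodes: [9, 24, 44]
Count of leaf nodes: 3


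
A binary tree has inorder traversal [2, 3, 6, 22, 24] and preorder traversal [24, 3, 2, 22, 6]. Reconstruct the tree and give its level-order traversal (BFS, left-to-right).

Inorder:  [2, 3, 6, 22, 24]
Preorder: [24, 3, 2, 22, 6]
Algorithm: preorder visits root first, so consume preorder in order;
for each root, split the current inorder slice at that value into
left-subtree inorder and right-subtree inorder, then recurse.
Recursive splits:
  root=24; inorder splits into left=[2, 3, 6, 22], right=[]
  root=3; inorder splits into left=[2], right=[6, 22]
  root=2; inorder splits into left=[], right=[]
  root=22; inorder splits into left=[6], right=[]
  root=6; inorder splits into left=[], right=[]
Reconstructed level-order: [24, 3, 2, 22, 6]


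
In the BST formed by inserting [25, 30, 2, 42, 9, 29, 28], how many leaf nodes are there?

Tree built from: [25, 30, 2, 42, 9, 29, 28]
Tree (level-order array): [25, 2, 30, None, 9, 29, 42, None, None, 28]
Rule: A leaf has 0 children.
Per-node child counts:
  node 25: 2 child(ren)
  node 2: 1 child(ren)
  node 9: 0 child(ren)
  node 30: 2 child(ren)
  node 29: 1 child(ren)
  node 28: 0 child(ren)
  node 42: 0 child(ren)
Matching nodes: [9, 28, 42]
Count of leaf nodes: 3


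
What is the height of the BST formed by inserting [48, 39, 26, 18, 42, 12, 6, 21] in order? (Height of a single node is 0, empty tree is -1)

Insertion order: [48, 39, 26, 18, 42, 12, 6, 21]
Tree (level-order array): [48, 39, None, 26, 42, 18, None, None, None, 12, 21, 6]
Compute height bottom-up (empty subtree = -1):
  height(6) = 1 + max(-1, -1) = 0
  height(12) = 1 + max(0, -1) = 1
  height(21) = 1 + max(-1, -1) = 0
  height(18) = 1 + max(1, 0) = 2
  height(26) = 1 + max(2, -1) = 3
  height(42) = 1 + max(-1, -1) = 0
  height(39) = 1 + max(3, 0) = 4
  height(48) = 1 + max(4, -1) = 5
Height = 5


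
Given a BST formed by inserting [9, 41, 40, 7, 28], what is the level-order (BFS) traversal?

Tree insertion order: [9, 41, 40, 7, 28]
Tree (level-order array): [9, 7, 41, None, None, 40, None, 28]
BFS from the root, enqueuing left then right child of each popped node:
  queue [9] -> pop 9, enqueue [7, 41], visited so far: [9]
  queue [7, 41] -> pop 7, enqueue [none], visited so far: [9, 7]
  queue [41] -> pop 41, enqueue [40], visited so far: [9, 7, 41]
  queue [40] -> pop 40, enqueue [28], visited so far: [9, 7, 41, 40]
  queue [28] -> pop 28, enqueue [none], visited so far: [9, 7, 41, 40, 28]
Result: [9, 7, 41, 40, 28]


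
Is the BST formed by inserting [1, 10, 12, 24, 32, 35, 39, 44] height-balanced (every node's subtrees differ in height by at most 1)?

Tree (level-order array): [1, None, 10, None, 12, None, 24, None, 32, None, 35, None, 39, None, 44]
Definition: a tree is height-balanced if, at every node, |h(left) - h(right)| <= 1 (empty subtree has height -1).
Bottom-up per-node check:
  node 44: h_left=-1, h_right=-1, diff=0 [OK], height=0
  node 39: h_left=-1, h_right=0, diff=1 [OK], height=1
  node 35: h_left=-1, h_right=1, diff=2 [FAIL (|-1-1|=2 > 1)], height=2
  node 32: h_left=-1, h_right=2, diff=3 [FAIL (|-1-2|=3 > 1)], height=3
  node 24: h_left=-1, h_right=3, diff=4 [FAIL (|-1-3|=4 > 1)], height=4
  node 12: h_left=-1, h_right=4, diff=5 [FAIL (|-1-4|=5 > 1)], height=5
  node 10: h_left=-1, h_right=5, diff=6 [FAIL (|-1-5|=6 > 1)], height=6
  node 1: h_left=-1, h_right=6, diff=7 [FAIL (|-1-6|=7 > 1)], height=7
Node 35 violates the condition: |-1 - 1| = 2 > 1.
Result: Not balanced


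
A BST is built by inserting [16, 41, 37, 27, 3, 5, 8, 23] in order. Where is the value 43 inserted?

Starting tree (level order): [16, 3, 41, None, 5, 37, None, None, 8, 27, None, None, None, 23]
Insertion path: 16 -> 41
Result: insert 43 as right child of 41
Final tree (level order): [16, 3, 41, None, 5, 37, 43, None, 8, 27, None, None, None, None, None, 23]


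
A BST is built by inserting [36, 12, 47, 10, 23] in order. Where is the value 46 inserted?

Starting tree (level order): [36, 12, 47, 10, 23]
Insertion path: 36 -> 47
Result: insert 46 as left child of 47
Final tree (level order): [36, 12, 47, 10, 23, 46]


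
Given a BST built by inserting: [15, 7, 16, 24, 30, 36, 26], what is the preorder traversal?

Tree insertion order: [15, 7, 16, 24, 30, 36, 26]
Tree (level-order array): [15, 7, 16, None, None, None, 24, None, 30, 26, 36]
Preorder traversal: [15, 7, 16, 24, 30, 26, 36]


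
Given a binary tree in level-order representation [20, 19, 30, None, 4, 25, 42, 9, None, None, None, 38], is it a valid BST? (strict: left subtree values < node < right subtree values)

Level-order array: [20, 19, 30, None, 4, 25, 42, 9, None, None, None, 38]
Validate using subtree bounds (lo, hi): at each node, require lo < value < hi,
then recurse left with hi=value and right with lo=value.
Preorder trace (stopping at first violation):
  at node 20 with bounds (-inf, +inf): OK
  at node 19 with bounds (-inf, 20): OK
  at node 4 with bounds (19, 20): VIOLATION
Node 4 violates its bound: not (19 < 4 < 20).
Result: Not a valid BST


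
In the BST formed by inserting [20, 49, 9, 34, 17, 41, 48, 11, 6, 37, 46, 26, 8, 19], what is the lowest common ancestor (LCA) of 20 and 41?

Tree insertion order: [20, 49, 9, 34, 17, 41, 48, 11, 6, 37, 46, 26, 8, 19]
Tree (level-order array): [20, 9, 49, 6, 17, 34, None, None, 8, 11, 19, 26, 41, None, None, None, None, None, None, None, None, 37, 48, None, None, 46]
In a BST, the LCA of p=20, q=41 is the first node v on the
root-to-leaf path with p <= v <= q (go left if both < v, right if both > v).
Walk from root:
  at 20: 20 <= 20 <= 41, this is the LCA
LCA = 20


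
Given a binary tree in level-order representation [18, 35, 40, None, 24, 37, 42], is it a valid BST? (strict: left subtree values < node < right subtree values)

Level-order array: [18, 35, 40, None, 24, 37, 42]
Validate using subtree bounds (lo, hi): at each node, require lo < value < hi,
then recurse left with hi=value and right with lo=value.
Preorder trace (stopping at first violation):
  at node 18 with bounds (-inf, +inf): OK
  at node 35 with bounds (-inf, 18): VIOLATION
Node 35 violates its bound: not (-inf < 35 < 18).
Result: Not a valid BST


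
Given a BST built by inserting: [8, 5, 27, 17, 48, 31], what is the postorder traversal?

Tree insertion order: [8, 5, 27, 17, 48, 31]
Tree (level-order array): [8, 5, 27, None, None, 17, 48, None, None, 31]
Postorder traversal: [5, 17, 31, 48, 27, 8]


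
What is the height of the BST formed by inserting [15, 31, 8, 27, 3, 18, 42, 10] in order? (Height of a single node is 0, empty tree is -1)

Insertion order: [15, 31, 8, 27, 3, 18, 42, 10]
Tree (level-order array): [15, 8, 31, 3, 10, 27, 42, None, None, None, None, 18]
Compute height bottom-up (empty subtree = -1):
  height(3) = 1 + max(-1, -1) = 0
  height(10) = 1 + max(-1, -1) = 0
  height(8) = 1 + max(0, 0) = 1
  height(18) = 1 + max(-1, -1) = 0
  height(27) = 1 + max(0, -1) = 1
  height(42) = 1 + max(-1, -1) = 0
  height(31) = 1 + max(1, 0) = 2
  height(15) = 1 + max(1, 2) = 3
Height = 3


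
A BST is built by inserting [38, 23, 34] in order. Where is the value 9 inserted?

Starting tree (level order): [38, 23, None, None, 34]
Insertion path: 38 -> 23
Result: insert 9 as left child of 23
Final tree (level order): [38, 23, None, 9, 34]


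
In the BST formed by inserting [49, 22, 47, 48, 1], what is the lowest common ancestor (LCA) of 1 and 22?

Tree insertion order: [49, 22, 47, 48, 1]
Tree (level-order array): [49, 22, None, 1, 47, None, None, None, 48]
In a BST, the LCA of p=1, q=22 is the first node v on the
root-to-leaf path with p <= v <= q (go left if both < v, right if both > v).
Walk from root:
  at 49: both 1 and 22 < 49, go left
  at 22: 1 <= 22 <= 22, this is the LCA
LCA = 22


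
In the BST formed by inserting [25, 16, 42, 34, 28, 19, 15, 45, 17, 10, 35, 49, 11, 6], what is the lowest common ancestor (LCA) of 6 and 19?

Tree insertion order: [25, 16, 42, 34, 28, 19, 15, 45, 17, 10, 35, 49, 11, 6]
Tree (level-order array): [25, 16, 42, 15, 19, 34, 45, 10, None, 17, None, 28, 35, None, 49, 6, 11]
In a BST, the LCA of p=6, q=19 is the first node v on the
root-to-leaf path with p <= v <= q (go left if both < v, right if both > v).
Walk from root:
  at 25: both 6 and 19 < 25, go left
  at 16: 6 <= 16 <= 19, this is the LCA
LCA = 16


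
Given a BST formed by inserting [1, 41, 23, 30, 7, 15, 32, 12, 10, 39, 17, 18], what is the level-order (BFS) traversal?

Tree insertion order: [1, 41, 23, 30, 7, 15, 32, 12, 10, 39, 17, 18]
Tree (level-order array): [1, None, 41, 23, None, 7, 30, None, 15, None, 32, 12, 17, None, 39, 10, None, None, 18]
BFS from the root, enqueuing left then right child of each popped node:
  queue [1] -> pop 1, enqueue [41], visited so far: [1]
  queue [41] -> pop 41, enqueue [23], visited so far: [1, 41]
  queue [23] -> pop 23, enqueue [7, 30], visited so far: [1, 41, 23]
  queue [7, 30] -> pop 7, enqueue [15], visited so far: [1, 41, 23, 7]
  queue [30, 15] -> pop 30, enqueue [32], visited so far: [1, 41, 23, 7, 30]
  queue [15, 32] -> pop 15, enqueue [12, 17], visited so far: [1, 41, 23, 7, 30, 15]
  queue [32, 12, 17] -> pop 32, enqueue [39], visited so far: [1, 41, 23, 7, 30, 15, 32]
  queue [12, 17, 39] -> pop 12, enqueue [10], visited so far: [1, 41, 23, 7, 30, 15, 32, 12]
  queue [17, 39, 10] -> pop 17, enqueue [18], visited so far: [1, 41, 23, 7, 30, 15, 32, 12, 17]
  queue [39, 10, 18] -> pop 39, enqueue [none], visited so far: [1, 41, 23, 7, 30, 15, 32, 12, 17, 39]
  queue [10, 18] -> pop 10, enqueue [none], visited so far: [1, 41, 23, 7, 30, 15, 32, 12, 17, 39, 10]
  queue [18] -> pop 18, enqueue [none], visited so far: [1, 41, 23, 7, 30, 15, 32, 12, 17, 39, 10, 18]
Result: [1, 41, 23, 7, 30, 15, 32, 12, 17, 39, 10, 18]


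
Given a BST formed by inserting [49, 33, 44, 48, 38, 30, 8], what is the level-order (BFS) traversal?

Tree insertion order: [49, 33, 44, 48, 38, 30, 8]
Tree (level-order array): [49, 33, None, 30, 44, 8, None, 38, 48]
BFS from the root, enqueuing left then right child of each popped node:
  queue [49] -> pop 49, enqueue [33], visited so far: [49]
  queue [33] -> pop 33, enqueue [30, 44], visited so far: [49, 33]
  queue [30, 44] -> pop 30, enqueue [8], visited so far: [49, 33, 30]
  queue [44, 8] -> pop 44, enqueue [38, 48], visited so far: [49, 33, 30, 44]
  queue [8, 38, 48] -> pop 8, enqueue [none], visited so far: [49, 33, 30, 44, 8]
  queue [38, 48] -> pop 38, enqueue [none], visited so far: [49, 33, 30, 44, 8, 38]
  queue [48] -> pop 48, enqueue [none], visited so far: [49, 33, 30, 44, 8, 38, 48]
Result: [49, 33, 30, 44, 8, 38, 48]


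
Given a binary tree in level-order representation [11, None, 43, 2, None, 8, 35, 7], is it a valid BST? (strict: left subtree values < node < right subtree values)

Level-order array: [11, None, 43, 2, None, 8, 35, 7]
Validate using subtree bounds (lo, hi): at each node, require lo < value < hi,
then recurse left with hi=value and right with lo=value.
Preorder trace (stopping at first violation):
  at node 11 with bounds (-inf, +inf): OK
  at node 43 with bounds (11, +inf): OK
  at node 2 with bounds (11, 43): VIOLATION
Node 2 violates its bound: not (11 < 2 < 43).
Result: Not a valid BST


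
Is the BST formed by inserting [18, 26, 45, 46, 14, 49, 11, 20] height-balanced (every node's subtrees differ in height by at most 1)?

Tree (level-order array): [18, 14, 26, 11, None, 20, 45, None, None, None, None, None, 46, None, 49]
Definition: a tree is height-balanced if, at every node, |h(left) - h(right)| <= 1 (empty subtree has height -1).
Bottom-up per-node check:
  node 11: h_left=-1, h_right=-1, diff=0 [OK], height=0
  node 14: h_left=0, h_right=-1, diff=1 [OK], height=1
  node 20: h_left=-1, h_right=-1, diff=0 [OK], height=0
  node 49: h_left=-1, h_right=-1, diff=0 [OK], height=0
  node 46: h_left=-1, h_right=0, diff=1 [OK], height=1
  node 45: h_left=-1, h_right=1, diff=2 [FAIL (|-1-1|=2 > 1)], height=2
  node 26: h_left=0, h_right=2, diff=2 [FAIL (|0-2|=2 > 1)], height=3
  node 18: h_left=1, h_right=3, diff=2 [FAIL (|1-3|=2 > 1)], height=4
Node 45 violates the condition: |-1 - 1| = 2 > 1.
Result: Not balanced


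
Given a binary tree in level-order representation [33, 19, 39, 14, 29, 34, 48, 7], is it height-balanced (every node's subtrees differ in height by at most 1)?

Tree (level-order array): [33, 19, 39, 14, 29, 34, 48, 7]
Definition: a tree is height-balanced if, at every node, |h(left) - h(right)| <= 1 (empty subtree has height -1).
Bottom-up per-node check:
  node 7: h_left=-1, h_right=-1, diff=0 [OK], height=0
  node 14: h_left=0, h_right=-1, diff=1 [OK], height=1
  node 29: h_left=-1, h_right=-1, diff=0 [OK], height=0
  node 19: h_left=1, h_right=0, diff=1 [OK], height=2
  node 34: h_left=-1, h_right=-1, diff=0 [OK], height=0
  node 48: h_left=-1, h_right=-1, diff=0 [OK], height=0
  node 39: h_left=0, h_right=0, diff=0 [OK], height=1
  node 33: h_left=2, h_right=1, diff=1 [OK], height=3
All nodes satisfy the balance condition.
Result: Balanced


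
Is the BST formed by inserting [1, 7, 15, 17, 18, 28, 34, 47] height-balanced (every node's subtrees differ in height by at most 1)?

Tree (level-order array): [1, None, 7, None, 15, None, 17, None, 18, None, 28, None, 34, None, 47]
Definition: a tree is height-balanced if, at every node, |h(left) - h(right)| <= 1 (empty subtree has height -1).
Bottom-up per-node check:
  node 47: h_left=-1, h_right=-1, diff=0 [OK], height=0
  node 34: h_left=-1, h_right=0, diff=1 [OK], height=1
  node 28: h_left=-1, h_right=1, diff=2 [FAIL (|-1-1|=2 > 1)], height=2
  node 18: h_left=-1, h_right=2, diff=3 [FAIL (|-1-2|=3 > 1)], height=3
  node 17: h_left=-1, h_right=3, diff=4 [FAIL (|-1-3|=4 > 1)], height=4
  node 15: h_left=-1, h_right=4, diff=5 [FAIL (|-1-4|=5 > 1)], height=5
  node 7: h_left=-1, h_right=5, diff=6 [FAIL (|-1-5|=6 > 1)], height=6
  node 1: h_left=-1, h_right=6, diff=7 [FAIL (|-1-6|=7 > 1)], height=7
Node 28 violates the condition: |-1 - 1| = 2 > 1.
Result: Not balanced


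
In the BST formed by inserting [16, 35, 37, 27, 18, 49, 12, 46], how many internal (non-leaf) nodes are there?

Tree built from: [16, 35, 37, 27, 18, 49, 12, 46]
Tree (level-order array): [16, 12, 35, None, None, 27, 37, 18, None, None, 49, None, None, 46]
Rule: An internal node has at least one child.
Per-node child counts:
  node 16: 2 child(ren)
  node 12: 0 child(ren)
  node 35: 2 child(ren)
  node 27: 1 child(ren)
  node 18: 0 child(ren)
  node 37: 1 child(ren)
  node 49: 1 child(ren)
  node 46: 0 child(ren)
Matching nodes: [16, 35, 27, 37, 49]
Count of internal (non-leaf) nodes: 5


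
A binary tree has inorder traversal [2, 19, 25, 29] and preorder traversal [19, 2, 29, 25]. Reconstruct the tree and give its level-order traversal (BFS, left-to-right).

Inorder:  [2, 19, 25, 29]
Preorder: [19, 2, 29, 25]
Algorithm: preorder visits root first, so consume preorder in order;
for each root, split the current inorder slice at that value into
left-subtree inorder and right-subtree inorder, then recurse.
Recursive splits:
  root=19; inorder splits into left=[2], right=[25, 29]
  root=2; inorder splits into left=[], right=[]
  root=29; inorder splits into left=[25], right=[]
  root=25; inorder splits into left=[], right=[]
Reconstructed level-order: [19, 2, 29, 25]


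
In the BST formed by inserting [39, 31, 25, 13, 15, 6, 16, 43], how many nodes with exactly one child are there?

Tree built from: [39, 31, 25, 13, 15, 6, 16, 43]
Tree (level-order array): [39, 31, 43, 25, None, None, None, 13, None, 6, 15, None, None, None, 16]
Rule: These are nodes with exactly 1 non-null child.
Per-node child counts:
  node 39: 2 child(ren)
  node 31: 1 child(ren)
  node 25: 1 child(ren)
  node 13: 2 child(ren)
  node 6: 0 child(ren)
  node 15: 1 child(ren)
  node 16: 0 child(ren)
  node 43: 0 child(ren)
Matching nodes: [31, 25, 15]
Count of nodes with exactly one child: 3


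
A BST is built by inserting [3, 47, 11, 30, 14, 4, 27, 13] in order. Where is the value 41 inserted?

Starting tree (level order): [3, None, 47, 11, None, 4, 30, None, None, 14, None, 13, 27]
Insertion path: 3 -> 47 -> 11 -> 30
Result: insert 41 as right child of 30
Final tree (level order): [3, None, 47, 11, None, 4, 30, None, None, 14, 41, 13, 27]


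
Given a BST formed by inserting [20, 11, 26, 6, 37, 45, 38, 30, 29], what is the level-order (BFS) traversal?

Tree insertion order: [20, 11, 26, 6, 37, 45, 38, 30, 29]
Tree (level-order array): [20, 11, 26, 6, None, None, 37, None, None, 30, 45, 29, None, 38]
BFS from the root, enqueuing left then right child of each popped node:
  queue [20] -> pop 20, enqueue [11, 26], visited so far: [20]
  queue [11, 26] -> pop 11, enqueue [6], visited so far: [20, 11]
  queue [26, 6] -> pop 26, enqueue [37], visited so far: [20, 11, 26]
  queue [6, 37] -> pop 6, enqueue [none], visited so far: [20, 11, 26, 6]
  queue [37] -> pop 37, enqueue [30, 45], visited so far: [20, 11, 26, 6, 37]
  queue [30, 45] -> pop 30, enqueue [29], visited so far: [20, 11, 26, 6, 37, 30]
  queue [45, 29] -> pop 45, enqueue [38], visited so far: [20, 11, 26, 6, 37, 30, 45]
  queue [29, 38] -> pop 29, enqueue [none], visited so far: [20, 11, 26, 6, 37, 30, 45, 29]
  queue [38] -> pop 38, enqueue [none], visited so far: [20, 11, 26, 6, 37, 30, 45, 29, 38]
Result: [20, 11, 26, 6, 37, 30, 45, 29, 38]


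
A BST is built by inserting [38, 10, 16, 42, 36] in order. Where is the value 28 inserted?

Starting tree (level order): [38, 10, 42, None, 16, None, None, None, 36]
Insertion path: 38 -> 10 -> 16 -> 36
Result: insert 28 as left child of 36
Final tree (level order): [38, 10, 42, None, 16, None, None, None, 36, 28]


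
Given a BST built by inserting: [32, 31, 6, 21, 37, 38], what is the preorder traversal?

Tree insertion order: [32, 31, 6, 21, 37, 38]
Tree (level-order array): [32, 31, 37, 6, None, None, 38, None, 21]
Preorder traversal: [32, 31, 6, 21, 37, 38]


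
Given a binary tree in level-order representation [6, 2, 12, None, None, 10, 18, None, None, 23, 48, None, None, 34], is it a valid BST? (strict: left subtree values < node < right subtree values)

Level-order array: [6, 2, 12, None, None, 10, 18, None, None, 23, 48, None, None, 34]
Validate using subtree bounds (lo, hi): at each node, require lo < value < hi,
then recurse left with hi=value and right with lo=value.
Preorder trace (stopping at first violation):
  at node 6 with bounds (-inf, +inf): OK
  at node 2 with bounds (-inf, 6): OK
  at node 12 with bounds (6, +inf): OK
  at node 10 with bounds (6, 12): OK
  at node 18 with bounds (12, +inf): OK
  at node 23 with bounds (12, 18): VIOLATION
Node 23 violates its bound: not (12 < 23 < 18).
Result: Not a valid BST


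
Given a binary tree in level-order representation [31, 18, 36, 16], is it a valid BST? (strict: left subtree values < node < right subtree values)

Level-order array: [31, 18, 36, 16]
Validate using subtree bounds (lo, hi): at each node, require lo < value < hi,
then recurse left with hi=value and right with lo=value.
Preorder trace (stopping at first violation):
  at node 31 with bounds (-inf, +inf): OK
  at node 18 with bounds (-inf, 31): OK
  at node 16 with bounds (-inf, 18): OK
  at node 36 with bounds (31, +inf): OK
No violation found at any node.
Result: Valid BST


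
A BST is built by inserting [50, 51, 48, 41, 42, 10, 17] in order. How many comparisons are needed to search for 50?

Search path for 50: 50
Found: True
Comparisons: 1


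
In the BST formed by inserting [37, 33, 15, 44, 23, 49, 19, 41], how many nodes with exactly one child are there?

Tree built from: [37, 33, 15, 44, 23, 49, 19, 41]
Tree (level-order array): [37, 33, 44, 15, None, 41, 49, None, 23, None, None, None, None, 19]
Rule: These are nodes with exactly 1 non-null child.
Per-node child counts:
  node 37: 2 child(ren)
  node 33: 1 child(ren)
  node 15: 1 child(ren)
  node 23: 1 child(ren)
  node 19: 0 child(ren)
  node 44: 2 child(ren)
  node 41: 0 child(ren)
  node 49: 0 child(ren)
Matching nodes: [33, 15, 23]
Count of nodes with exactly one child: 3


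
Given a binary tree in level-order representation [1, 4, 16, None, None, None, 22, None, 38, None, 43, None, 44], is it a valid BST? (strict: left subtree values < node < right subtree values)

Level-order array: [1, 4, 16, None, None, None, 22, None, 38, None, 43, None, 44]
Validate using subtree bounds (lo, hi): at each node, require lo < value < hi,
then recurse left with hi=value and right with lo=value.
Preorder trace (stopping at first violation):
  at node 1 with bounds (-inf, +inf): OK
  at node 4 with bounds (-inf, 1): VIOLATION
Node 4 violates its bound: not (-inf < 4 < 1).
Result: Not a valid BST


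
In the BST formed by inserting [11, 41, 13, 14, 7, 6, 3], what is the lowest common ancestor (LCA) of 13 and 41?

Tree insertion order: [11, 41, 13, 14, 7, 6, 3]
Tree (level-order array): [11, 7, 41, 6, None, 13, None, 3, None, None, 14]
In a BST, the LCA of p=13, q=41 is the first node v on the
root-to-leaf path with p <= v <= q (go left if both < v, right if both > v).
Walk from root:
  at 11: both 13 and 41 > 11, go right
  at 41: 13 <= 41 <= 41, this is the LCA
LCA = 41


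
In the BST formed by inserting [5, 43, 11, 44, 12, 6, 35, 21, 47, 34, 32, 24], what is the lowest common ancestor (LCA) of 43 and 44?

Tree insertion order: [5, 43, 11, 44, 12, 6, 35, 21, 47, 34, 32, 24]
Tree (level-order array): [5, None, 43, 11, 44, 6, 12, None, 47, None, None, None, 35, None, None, 21, None, None, 34, 32, None, 24]
In a BST, the LCA of p=43, q=44 is the first node v on the
root-to-leaf path with p <= v <= q (go left if both < v, right if both > v).
Walk from root:
  at 5: both 43 and 44 > 5, go right
  at 43: 43 <= 43 <= 44, this is the LCA
LCA = 43


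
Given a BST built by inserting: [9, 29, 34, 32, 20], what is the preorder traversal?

Tree insertion order: [9, 29, 34, 32, 20]
Tree (level-order array): [9, None, 29, 20, 34, None, None, 32]
Preorder traversal: [9, 29, 20, 34, 32]


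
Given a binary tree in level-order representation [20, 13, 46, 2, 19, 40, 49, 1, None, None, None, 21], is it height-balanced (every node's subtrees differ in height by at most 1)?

Tree (level-order array): [20, 13, 46, 2, 19, 40, 49, 1, None, None, None, 21]
Definition: a tree is height-balanced if, at every node, |h(left) - h(right)| <= 1 (empty subtree has height -1).
Bottom-up per-node check:
  node 1: h_left=-1, h_right=-1, diff=0 [OK], height=0
  node 2: h_left=0, h_right=-1, diff=1 [OK], height=1
  node 19: h_left=-1, h_right=-1, diff=0 [OK], height=0
  node 13: h_left=1, h_right=0, diff=1 [OK], height=2
  node 21: h_left=-1, h_right=-1, diff=0 [OK], height=0
  node 40: h_left=0, h_right=-1, diff=1 [OK], height=1
  node 49: h_left=-1, h_right=-1, diff=0 [OK], height=0
  node 46: h_left=1, h_right=0, diff=1 [OK], height=2
  node 20: h_left=2, h_right=2, diff=0 [OK], height=3
All nodes satisfy the balance condition.
Result: Balanced


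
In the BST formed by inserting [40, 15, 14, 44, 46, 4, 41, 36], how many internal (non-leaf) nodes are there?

Tree built from: [40, 15, 14, 44, 46, 4, 41, 36]
Tree (level-order array): [40, 15, 44, 14, 36, 41, 46, 4]
Rule: An internal node has at least one child.
Per-node child counts:
  node 40: 2 child(ren)
  node 15: 2 child(ren)
  node 14: 1 child(ren)
  node 4: 0 child(ren)
  node 36: 0 child(ren)
  node 44: 2 child(ren)
  node 41: 0 child(ren)
  node 46: 0 child(ren)
Matching nodes: [40, 15, 14, 44]
Count of internal (non-leaf) nodes: 4


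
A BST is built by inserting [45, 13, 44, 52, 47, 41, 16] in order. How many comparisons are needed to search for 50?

Search path for 50: 45 -> 52 -> 47
Found: False
Comparisons: 3


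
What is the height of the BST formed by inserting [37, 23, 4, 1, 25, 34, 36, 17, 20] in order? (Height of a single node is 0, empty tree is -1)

Insertion order: [37, 23, 4, 1, 25, 34, 36, 17, 20]
Tree (level-order array): [37, 23, None, 4, 25, 1, 17, None, 34, None, None, None, 20, None, 36]
Compute height bottom-up (empty subtree = -1):
  height(1) = 1 + max(-1, -1) = 0
  height(20) = 1 + max(-1, -1) = 0
  height(17) = 1 + max(-1, 0) = 1
  height(4) = 1 + max(0, 1) = 2
  height(36) = 1 + max(-1, -1) = 0
  height(34) = 1 + max(-1, 0) = 1
  height(25) = 1 + max(-1, 1) = 2
  height(23) = 1 + max(2, 2) = 3
  height(37) = 1 + max(3, -1) = 4
Height = 4


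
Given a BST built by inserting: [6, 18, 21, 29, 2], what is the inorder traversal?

Tree insertion order: [6, 18, 21, 29, 2]
Tree (level-order array): [6, 2, 18, None, None, None, 21, None, 29]
Inorder traversal: [2, 6, 18, 21, 29]


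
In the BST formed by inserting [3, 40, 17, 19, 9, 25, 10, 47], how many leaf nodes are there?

Tree built from: [3, 40, 17, 19, 9, 25, 10, 47]
Tree (level-order array): [3, None, 40, 17, 47, 9, 19, None, None, None, 10, None, 25]
Rule: A leaf has 0 children.
Per-node child counts:
  node 3: 1 child(ren)
  node 40: 2 child(ren)
  node 17: 2 child(ren)
  node 9: 1 child(ren)
  node 10: 0 child(ren)
  node 19: 1 child(ren)
  node 25: 0 child(ren)
  node 47: 0 child(ren)
Matching nodes: [10, 25, 47]
Count of leaf nodes: 3


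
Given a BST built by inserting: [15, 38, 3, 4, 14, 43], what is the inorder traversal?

Tree insertion order: [15, 38, 3, 4, 14, 43]
Tree (level-order array): [15, 3, 38, None, 4, None, 43, None, 14]
Inorder traversal: [3, 4, 14, 15, 38, 43]


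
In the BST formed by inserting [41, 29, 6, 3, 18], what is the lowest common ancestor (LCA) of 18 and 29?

Tree insertion order: [41, 29, 6, 3, 18]
Tree (level-order array): [41, 29, None, 6, None, 3, 18]
In a BST, the LCA of p=18, q=29 is the first node v on the
root-to-leaf path with p <= v <= q (go left if both < v, right if both > v).
Walk from root:
  at 41: both 18 and 29 < 41, go left
  at 29: 18 <= 29 <= 29, this is the LCA
LCA = 29
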